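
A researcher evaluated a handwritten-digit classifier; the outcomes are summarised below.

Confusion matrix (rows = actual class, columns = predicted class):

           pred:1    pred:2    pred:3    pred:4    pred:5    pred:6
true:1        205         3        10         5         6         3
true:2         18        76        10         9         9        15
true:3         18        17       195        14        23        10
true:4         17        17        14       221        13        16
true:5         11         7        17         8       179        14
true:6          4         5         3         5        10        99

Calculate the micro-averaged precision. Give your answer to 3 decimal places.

0.747

Micro-averaging pools counts across classes: ΣTP=975, ΣFP=331, ΣFN=331.
Micro-precision = TP/(TP+FP) on pooled counts = 0.747 (equals overall accuracy in single-label multiclass).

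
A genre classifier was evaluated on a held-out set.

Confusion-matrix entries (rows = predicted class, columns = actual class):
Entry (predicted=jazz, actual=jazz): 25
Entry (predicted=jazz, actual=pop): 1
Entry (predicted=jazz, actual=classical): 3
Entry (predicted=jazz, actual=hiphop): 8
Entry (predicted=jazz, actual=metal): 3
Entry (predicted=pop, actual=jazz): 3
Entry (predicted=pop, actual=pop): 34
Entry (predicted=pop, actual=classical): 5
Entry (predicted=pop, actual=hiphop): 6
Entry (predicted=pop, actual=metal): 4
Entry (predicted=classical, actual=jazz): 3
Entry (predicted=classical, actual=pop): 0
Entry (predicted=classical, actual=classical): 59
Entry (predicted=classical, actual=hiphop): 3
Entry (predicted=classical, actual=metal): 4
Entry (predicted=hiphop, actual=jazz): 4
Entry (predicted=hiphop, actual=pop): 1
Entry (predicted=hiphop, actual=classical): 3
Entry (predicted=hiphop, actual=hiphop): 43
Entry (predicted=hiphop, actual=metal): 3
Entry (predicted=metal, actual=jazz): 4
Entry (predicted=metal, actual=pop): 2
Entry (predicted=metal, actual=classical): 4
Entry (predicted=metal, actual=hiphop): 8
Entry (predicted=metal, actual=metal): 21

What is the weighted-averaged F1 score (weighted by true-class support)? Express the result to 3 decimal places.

Per-class F1 score (2·TP/(2·TP+FP+FN)):
  jazz: TP=25, FP=1+3+8+3=15, FN=3+3+4+4=14 → 50/79 = 0.6329
  pop: TP=34, FP=3+5+6+4=18, FN=1+0+1+2=4 → 68/90 = 0.7556
  classical: TP=59, FP=3+0+3+4=10, FN=3+5+3+4=15 → 118/143 = 0.8252
  hiphop: TP=43, FP=4+1+3+3=11, FN=8+6+3+8=25 → 86/122 = 0.7049
  metal: TP=21, FP=4+2+4+8=18, FN=3+4+4+3=14 → 42/74 = 0.5676
Weighted-F1 score = Σ (supportᵢ/N)·F1 scoreᵢ with N=254: (39/254)·0.6329 + (38/254)·0.7556 + (74/254)·0.8252 + (68/254)·0.7049 + (35/254)·0.5676 = 0.718

0.718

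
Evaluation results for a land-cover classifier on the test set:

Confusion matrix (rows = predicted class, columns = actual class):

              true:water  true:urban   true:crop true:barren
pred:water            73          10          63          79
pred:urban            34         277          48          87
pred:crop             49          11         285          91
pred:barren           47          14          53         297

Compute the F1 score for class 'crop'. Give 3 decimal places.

0.644

Take TP from the diagonal, FP from the rest of the 'crop' prediction marginal, FN from the rest of the 'crop' actual marginal.
F1 score = 2·TP/(2·TP+FP+FN).
crop: TP=285, FP=49+11+91=151, FN=63+48+53=164 → 570/885 = 0.6441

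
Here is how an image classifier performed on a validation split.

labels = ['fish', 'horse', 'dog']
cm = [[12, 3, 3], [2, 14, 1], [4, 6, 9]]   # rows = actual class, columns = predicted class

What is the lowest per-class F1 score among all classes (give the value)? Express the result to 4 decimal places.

Per-class F1 score (2·TP/(2·TP+FP+FN)):
  fish: TP=12, FP=2+4=6, FN=3+3=6 → 24/36 = 0.66667
  horse: TP=14, FP=3+6=9, FN=2+1=3 → 28/40 = 0.70000
  dog: TP=9, FP=3+1=4, FN=4+6=10 → 18/32 = 0.56250
Lowest is class 'dog' with F1 score = 0.5625.

0.5625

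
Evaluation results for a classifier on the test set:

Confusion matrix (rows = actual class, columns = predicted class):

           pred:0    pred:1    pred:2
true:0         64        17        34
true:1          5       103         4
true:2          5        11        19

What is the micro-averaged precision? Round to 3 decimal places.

0.710

Micro-averaging pools counts across classes: ΣTP=186, ΣFP=76, ΣFN=76.
Micro-precision = TP/(TP+FP) on pooled counts = 0.710 (equals overall accuracy in single-label multiclass).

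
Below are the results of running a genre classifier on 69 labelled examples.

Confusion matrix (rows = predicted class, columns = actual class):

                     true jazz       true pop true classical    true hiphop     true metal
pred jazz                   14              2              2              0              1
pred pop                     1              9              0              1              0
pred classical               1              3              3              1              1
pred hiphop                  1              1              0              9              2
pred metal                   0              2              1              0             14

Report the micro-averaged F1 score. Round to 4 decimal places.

0.7101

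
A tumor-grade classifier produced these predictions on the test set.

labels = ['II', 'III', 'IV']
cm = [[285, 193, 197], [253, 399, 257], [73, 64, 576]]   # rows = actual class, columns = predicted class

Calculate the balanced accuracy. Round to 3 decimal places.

0.556

Balanced accuracy = mean of per-class recall.
  II: recall = 285/675 = 0.4222
  III: recall = 399/909 = 0.4389
  IV: recall = 576/713 = 0.8079
Mean = (0.4222 + 0.4389 + 0.8079) / 3 = 0.556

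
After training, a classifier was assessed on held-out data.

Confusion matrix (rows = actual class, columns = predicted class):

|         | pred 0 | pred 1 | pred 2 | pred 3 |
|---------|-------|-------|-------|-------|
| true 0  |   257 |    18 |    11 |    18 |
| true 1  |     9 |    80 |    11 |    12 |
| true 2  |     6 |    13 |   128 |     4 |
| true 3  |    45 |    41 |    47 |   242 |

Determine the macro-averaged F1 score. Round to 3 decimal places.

Per-class F1 score (2·TP/(2·TP+FP+FN)):
  0: TP=257, FP=9+6+45=60, FN=18+11+18=47 → 514/621 = 0.8277
  1: TP=80, FP=18+13+41=72, FN=9+11+12=32 → 160/264 = 0.6061
  2: TP=128, FP=11+11+47=69, FN=6+13+4=23 → 256/348 = 0.7356
  3: TP=242, FP=18+12+4=34, FN=45+41+47=133 → 484/651 = 0.7435
Macro-F1 score = mean = (0.8277 + 0.6061 + 0.7356 + 0.7435) / 4 = 0.728

0.728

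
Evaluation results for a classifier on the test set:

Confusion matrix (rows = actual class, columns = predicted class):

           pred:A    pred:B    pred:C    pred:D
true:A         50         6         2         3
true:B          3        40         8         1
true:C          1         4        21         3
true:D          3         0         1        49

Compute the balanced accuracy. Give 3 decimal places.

Balanced accuracy = mean of per-class recall.
  A: recall = 50/61 = 0.8197
  B: recall = 40/52 = 0.7692
  C: recall = 21/29 = 0.7241
  D: recall = 49/53 = 0.9245
Mean = (0.8197 + 0.7692 + 0.7241 + 0.9245) / 4 = 0.809

0.809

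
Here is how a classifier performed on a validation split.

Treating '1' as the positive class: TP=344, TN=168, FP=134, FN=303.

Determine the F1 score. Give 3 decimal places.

Precision = TP/(TP+FP) = 344/478 = 0.7197
Recall = TP/(TP+FN) = 344/647 = 0.5317
F1 = 2·TP/(2·TP+FP+FN) = 688/1125 = 0.612

0.612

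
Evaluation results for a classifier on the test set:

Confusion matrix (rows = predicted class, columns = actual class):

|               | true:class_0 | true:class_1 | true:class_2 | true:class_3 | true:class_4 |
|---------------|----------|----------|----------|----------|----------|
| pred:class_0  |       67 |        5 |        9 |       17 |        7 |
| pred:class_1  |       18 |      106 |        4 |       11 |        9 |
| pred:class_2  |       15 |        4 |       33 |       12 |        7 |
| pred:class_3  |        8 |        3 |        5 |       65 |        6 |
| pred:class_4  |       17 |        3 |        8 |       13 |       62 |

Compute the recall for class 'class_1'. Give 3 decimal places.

0.876

recall = TP/(TP+FN).
class_1: TP=106, FN=5+4+3+3=15 → 106/121 = 0.8760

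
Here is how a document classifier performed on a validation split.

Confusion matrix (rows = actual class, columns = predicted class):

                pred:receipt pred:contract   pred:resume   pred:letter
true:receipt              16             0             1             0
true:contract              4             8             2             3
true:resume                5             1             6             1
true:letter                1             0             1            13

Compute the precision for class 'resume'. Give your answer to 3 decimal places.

0.600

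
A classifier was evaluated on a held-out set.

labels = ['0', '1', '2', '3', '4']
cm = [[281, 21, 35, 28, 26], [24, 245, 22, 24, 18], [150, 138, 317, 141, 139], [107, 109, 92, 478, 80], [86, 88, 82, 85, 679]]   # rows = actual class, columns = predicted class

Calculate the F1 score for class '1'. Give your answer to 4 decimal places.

0.5246

One-vs-rest for '1': TP = diagonal; FP = other classes predicted '1'; FN = '1' predicted as other.
F1 score = 2·TP/(2·TP+FP+FN).
1: TP=245, FP=21+138+109+88=356, FN=24+22+24+18=88 → 490/934 = 0.52463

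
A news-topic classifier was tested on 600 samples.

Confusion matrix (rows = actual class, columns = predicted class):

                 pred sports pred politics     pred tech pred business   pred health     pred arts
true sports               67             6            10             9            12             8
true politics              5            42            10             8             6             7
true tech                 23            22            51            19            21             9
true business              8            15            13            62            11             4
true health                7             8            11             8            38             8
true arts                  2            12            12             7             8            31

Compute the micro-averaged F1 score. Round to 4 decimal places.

Micro-averaging pools counts across classes: ΣTP=291, ΣFP=309, ΣFN=309.
Micro-F1 score = 2·TP/(2·TP+FP+FN) on pooled counts = 0.4850 (equals overall accuracy in single-label multiclass).

0.4850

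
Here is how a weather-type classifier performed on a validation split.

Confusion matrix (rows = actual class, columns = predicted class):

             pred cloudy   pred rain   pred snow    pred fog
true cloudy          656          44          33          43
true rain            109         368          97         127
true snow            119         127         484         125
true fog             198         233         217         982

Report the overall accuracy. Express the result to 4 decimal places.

Accuracy = trace / total = (656+368+484+982=2490) / 3962 = 2490/3962 = 0.6285

0.6285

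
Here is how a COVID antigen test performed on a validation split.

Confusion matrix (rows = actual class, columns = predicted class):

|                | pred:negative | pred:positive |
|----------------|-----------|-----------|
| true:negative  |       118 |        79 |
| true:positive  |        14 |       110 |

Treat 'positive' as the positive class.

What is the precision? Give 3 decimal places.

Precision = TP/(TP+FP) = 110/(110+79) = 110/189 = 0.582

0.582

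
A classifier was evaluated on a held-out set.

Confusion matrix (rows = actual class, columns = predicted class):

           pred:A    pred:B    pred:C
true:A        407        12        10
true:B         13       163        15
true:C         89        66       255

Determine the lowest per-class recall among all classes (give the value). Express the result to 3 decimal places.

Per-class recall (TP/(TP+FN)):
  A: TP=407, FN=12+10=22 → 407/429 = 0.9487
  B: TP=163, FN=13+15=28 → 163/191 = 0.8534
  C: TP=255, FN=89+66=155 → 255/410 = 0.6220
Lowest is class 'C' with recall = 0.622.

0.622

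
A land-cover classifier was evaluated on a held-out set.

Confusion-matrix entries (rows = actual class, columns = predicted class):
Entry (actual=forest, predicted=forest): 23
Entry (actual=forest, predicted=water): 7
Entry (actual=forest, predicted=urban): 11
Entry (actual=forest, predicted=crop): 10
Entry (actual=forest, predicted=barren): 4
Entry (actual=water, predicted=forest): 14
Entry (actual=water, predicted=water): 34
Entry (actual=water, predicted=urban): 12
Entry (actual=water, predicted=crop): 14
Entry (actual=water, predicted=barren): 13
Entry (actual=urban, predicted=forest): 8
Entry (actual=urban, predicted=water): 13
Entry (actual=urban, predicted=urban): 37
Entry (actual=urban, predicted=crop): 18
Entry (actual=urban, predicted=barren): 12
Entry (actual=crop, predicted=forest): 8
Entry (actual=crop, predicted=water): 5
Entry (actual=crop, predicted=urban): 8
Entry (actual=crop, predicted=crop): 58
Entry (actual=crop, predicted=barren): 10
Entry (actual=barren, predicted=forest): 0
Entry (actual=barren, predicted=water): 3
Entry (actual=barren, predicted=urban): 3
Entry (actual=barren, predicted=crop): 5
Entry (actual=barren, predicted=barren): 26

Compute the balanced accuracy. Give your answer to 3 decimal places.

Balanced accuracy = mean of per-class recall.
  forest: recall = 23/55 = 0.4182
  water: recall = 34/87 = 0.3908
  urban: recall = 37/88 = 0.4205
  crop: recall = 58/89 = 0.6517
  barren: recall = 26/37 = 0.7027
Mean = (0.4182 + 0.3908 + 0.4205 + 0.6517 + 0.7027) / 5 = 0.517

0.517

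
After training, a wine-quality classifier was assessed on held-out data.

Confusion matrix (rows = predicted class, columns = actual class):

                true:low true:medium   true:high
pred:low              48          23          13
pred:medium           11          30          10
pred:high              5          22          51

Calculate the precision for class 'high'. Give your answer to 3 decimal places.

Treat 'high' as positive and all other classes as negative.
precision = TP/(TP+FP).
high: TP=51, FP=5+22=27 → 51/78 = 0.6538

0.654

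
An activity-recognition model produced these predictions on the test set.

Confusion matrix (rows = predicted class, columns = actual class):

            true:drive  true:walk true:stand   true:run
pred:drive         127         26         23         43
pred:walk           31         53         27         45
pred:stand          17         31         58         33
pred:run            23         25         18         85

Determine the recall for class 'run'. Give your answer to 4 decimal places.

0.4126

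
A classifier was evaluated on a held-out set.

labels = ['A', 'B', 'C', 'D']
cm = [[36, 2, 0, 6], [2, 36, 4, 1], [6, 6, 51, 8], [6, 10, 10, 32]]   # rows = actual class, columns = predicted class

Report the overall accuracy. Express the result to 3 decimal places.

Accuracy = trace / total = (36+36+51+32=155) / 216 = 155/216 = 0.718

0.718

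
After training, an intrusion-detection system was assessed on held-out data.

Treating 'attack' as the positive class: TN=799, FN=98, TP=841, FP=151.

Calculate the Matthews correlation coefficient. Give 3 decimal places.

0.738

MCC = (TP·TN − FP·FN) / √((TP+FP)(TP+FN)(TN+FP)(TN+FN))
Numerator = 841·799 − 151·98 = 657161
Denominator = √(992·939·950·897) = √793767499200 = 890936.3048
MCC = 657161 / 890936.3048 = 0.738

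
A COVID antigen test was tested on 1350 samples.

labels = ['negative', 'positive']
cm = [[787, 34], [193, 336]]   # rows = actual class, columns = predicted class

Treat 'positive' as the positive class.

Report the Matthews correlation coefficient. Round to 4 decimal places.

MCC = (TP·TN − FP·FN) / √((TP+FP)(TP+FN)(TN+FP)(TN+FN))
Numerator = 336·787 − 34·193 = 257870
Denominator = √(370·529·821·980) = √157480443400 = 396838.0569
MCC = 257870 / 396838.0569 = 0.6498

0.6498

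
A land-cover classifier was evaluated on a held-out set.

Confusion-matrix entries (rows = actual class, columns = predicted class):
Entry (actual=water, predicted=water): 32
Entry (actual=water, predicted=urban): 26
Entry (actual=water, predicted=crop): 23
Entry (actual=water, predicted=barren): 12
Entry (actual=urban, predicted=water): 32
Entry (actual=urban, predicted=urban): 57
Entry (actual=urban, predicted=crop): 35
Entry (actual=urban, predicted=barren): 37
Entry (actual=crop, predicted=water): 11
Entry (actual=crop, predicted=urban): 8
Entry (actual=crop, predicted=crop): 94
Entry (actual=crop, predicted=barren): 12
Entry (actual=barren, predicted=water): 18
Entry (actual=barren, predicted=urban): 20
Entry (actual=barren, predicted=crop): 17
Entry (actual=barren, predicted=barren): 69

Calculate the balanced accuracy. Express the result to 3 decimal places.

0.502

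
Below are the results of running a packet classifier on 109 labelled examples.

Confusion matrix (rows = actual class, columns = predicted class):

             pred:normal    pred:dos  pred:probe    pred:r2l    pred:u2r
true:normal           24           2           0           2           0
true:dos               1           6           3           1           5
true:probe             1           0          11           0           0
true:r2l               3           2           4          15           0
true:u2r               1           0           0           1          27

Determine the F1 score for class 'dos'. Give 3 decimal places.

Take TP from the diagonal, FP from the rest of the 'dos' prediction marginal, FN from the rest of the 'dos' actual marginal.
F1 score = 2·TP/(2·TP+FP+FN).
dos: TP=6, FP=2+0+2+0=4, FN=1+3+1+5=10 → 12/26 = 0.4615

0.462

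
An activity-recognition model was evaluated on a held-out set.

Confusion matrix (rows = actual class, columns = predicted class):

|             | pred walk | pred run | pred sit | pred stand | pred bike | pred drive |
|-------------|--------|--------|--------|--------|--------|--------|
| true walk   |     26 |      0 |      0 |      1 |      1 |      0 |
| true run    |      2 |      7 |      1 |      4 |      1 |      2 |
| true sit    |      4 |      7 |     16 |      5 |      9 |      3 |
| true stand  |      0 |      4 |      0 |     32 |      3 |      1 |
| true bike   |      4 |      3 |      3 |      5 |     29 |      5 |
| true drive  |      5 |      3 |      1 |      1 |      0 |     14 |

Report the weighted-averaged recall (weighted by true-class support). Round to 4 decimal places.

0.6139

Per-class recall (TP/(TP+FN)):
  walk: TP=26, FN=0+0+1+1+0=2 → 26/28 = 0.92857
  run: TP=7, FN=2+1+4+1+2=10 → 7/17 = 0.41176
  sit: TP=16, FN=4+7+5+9+3=28 → 16/44 = 0.36364
  stand: TP=32, FN=0+4+0+3+1=8 → 32/40 = 0.80000
  bike: TP=29, FN=4+3+3+5+5=20 → 29/49 = 0.59184
  drive: TP=14, FN=5+3+1+1+0=10 → 14/24 = 0.58333
Weighted-recall = Σ (supportᵢ/N)·recallᵢ with N=202: (28/202)·0.92857 + (17/202)·0.41176 + (44/202)·0.36364 + (40/202)·0.80000 + (49/202)·0.59184 + (24/202)·0.58333 = 0.6139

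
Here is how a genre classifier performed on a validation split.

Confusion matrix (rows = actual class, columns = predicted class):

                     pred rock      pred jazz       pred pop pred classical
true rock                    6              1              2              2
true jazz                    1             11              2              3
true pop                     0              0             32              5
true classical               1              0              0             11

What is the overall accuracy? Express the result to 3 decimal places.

0.779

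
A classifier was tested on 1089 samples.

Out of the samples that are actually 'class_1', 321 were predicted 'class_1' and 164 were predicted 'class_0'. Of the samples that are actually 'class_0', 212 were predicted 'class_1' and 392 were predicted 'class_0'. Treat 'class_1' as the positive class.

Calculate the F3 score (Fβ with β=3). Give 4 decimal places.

Fβ = (1+β²)·TP / ((1+β²)·TP + β²·FN + FP), with β²=9
= 10·321 / (10·321 + 9·164 + 212) = 0.6554

0.6554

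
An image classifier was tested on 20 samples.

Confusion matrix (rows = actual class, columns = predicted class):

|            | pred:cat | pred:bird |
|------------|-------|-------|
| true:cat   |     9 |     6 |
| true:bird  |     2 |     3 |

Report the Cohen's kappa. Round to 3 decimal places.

Observed agreement pₒ = trace/N = 12/20 = 0.6000
Expected agreement pₑ = Σ (rowᵢ·colᵢ)/N² = (15·11 + 5·9)/20² = 0.5250
κ = (pₒ − pₑ)/(1 − pₑ) = (0.6000 − 0.5250)/(1 − 0.5250) = 0.158

0.158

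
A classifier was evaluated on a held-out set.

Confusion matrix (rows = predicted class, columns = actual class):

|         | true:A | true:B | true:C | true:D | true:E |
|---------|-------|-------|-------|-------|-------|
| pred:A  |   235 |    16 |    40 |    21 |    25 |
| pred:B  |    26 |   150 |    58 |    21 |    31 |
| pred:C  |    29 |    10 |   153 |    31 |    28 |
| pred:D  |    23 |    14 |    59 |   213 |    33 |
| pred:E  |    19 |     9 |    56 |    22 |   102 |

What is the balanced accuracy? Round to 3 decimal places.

Balanced accuracy = mean of per-class recall.
  A: recall = 235/332 = 0.7078
  B: recall = 150/199 = 0.7538
  C: recall = 153/366 = 0.4180
  D: recall = 213/308 = 0.6916
  E: recall = 102/219 = 0.4658
Mean = (0.7078 + 0.7538 + 0.4180 + 0.6916 + 0.4658) / 5 = 0.607

0.607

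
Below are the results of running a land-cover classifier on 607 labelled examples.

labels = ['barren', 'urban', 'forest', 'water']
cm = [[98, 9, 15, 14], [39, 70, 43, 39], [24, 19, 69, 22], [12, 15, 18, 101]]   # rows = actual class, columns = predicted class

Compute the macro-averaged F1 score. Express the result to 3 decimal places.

Per-class F1 score (2·TP/(2·TP+FP+FN)):
  barren: TP=98, FP=39+24+12=75, FN=9+15+14=38 → 196/309 = 0.6343
  urban: TP=70, FP=9+19+15=43, FN=39+43+39=121 → 140/304 = 0.4605
  forest: TP=69, FP=15+43+18=76, FN=24+19+22=65 → 138/279 = 0.4946
  water: TP=101, FP=14+39+22=75, FN=12+15+18=45 → 202/322 = 0.6273
Macro-F1 score = mean = (0.6343 + 0.4605 + 0.4946 + 0.6273) / 4 = 0.554

0.554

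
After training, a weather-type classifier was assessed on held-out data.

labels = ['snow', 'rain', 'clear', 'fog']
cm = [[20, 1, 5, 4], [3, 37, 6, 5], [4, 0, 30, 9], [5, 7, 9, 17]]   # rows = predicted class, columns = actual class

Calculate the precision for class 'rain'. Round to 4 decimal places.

0.7255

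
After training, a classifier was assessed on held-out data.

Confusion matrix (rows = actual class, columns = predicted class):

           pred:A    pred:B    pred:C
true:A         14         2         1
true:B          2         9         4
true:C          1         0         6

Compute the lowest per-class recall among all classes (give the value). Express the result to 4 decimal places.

Per-class recall (TP/(TP+FN)):
  A: TP=14, FN=2+1=3 → 14/17 = 0.82353
  B: TP=9, FN=2+4=6 → 9/15 = 0.60000
  C: TP=6, FN=1+0=1 → 6/7 = 0.85714
Lowest is class 'B' with recall = 0.6000.

0.6000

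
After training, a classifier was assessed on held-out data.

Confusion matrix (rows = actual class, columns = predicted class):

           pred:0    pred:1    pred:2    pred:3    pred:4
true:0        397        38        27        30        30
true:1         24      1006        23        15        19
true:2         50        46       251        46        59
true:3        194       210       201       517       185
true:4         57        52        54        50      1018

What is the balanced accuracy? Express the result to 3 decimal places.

0.693

Balanced accuracy = mean of per-class recall.
  0: recall = 397/522 = 0.7605
  1: recall = 1006/1087 = 0.9255
  2: recall = 251/452 = 0.5553
  3: recall = 517/1307 = 0.3956
  4: recall = 1018/1231 = 0.8270
Mean = (0.7605 + 0.9255 + 0.5553 + 0.3956 + 0.8270) / 5 = 0.693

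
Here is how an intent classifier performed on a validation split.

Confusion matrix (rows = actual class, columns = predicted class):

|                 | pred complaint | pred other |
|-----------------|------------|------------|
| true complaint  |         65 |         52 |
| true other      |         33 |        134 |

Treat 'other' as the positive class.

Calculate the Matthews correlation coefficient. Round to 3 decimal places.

MCC = (TP·TN − FP·FN) / √((TP+FP)(TP+FN)(TN+FP)(TN+FN))
Numerator = 134·65 − 52·33 = 6994
Denominator = √(186·167·117·98) = √356156892 = 18872.1194
MCC = 6994 / 18872.1194 = 0.371

0.371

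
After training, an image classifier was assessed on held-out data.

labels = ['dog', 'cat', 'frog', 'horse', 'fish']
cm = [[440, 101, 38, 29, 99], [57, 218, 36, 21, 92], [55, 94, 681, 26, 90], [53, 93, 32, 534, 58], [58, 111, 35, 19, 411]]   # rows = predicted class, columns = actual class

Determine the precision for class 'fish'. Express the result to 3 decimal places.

precision = TP/(TP+FP).
fish: TP=411, FP=58+111+35+19=223 → 411/634 = 0.6483

0.648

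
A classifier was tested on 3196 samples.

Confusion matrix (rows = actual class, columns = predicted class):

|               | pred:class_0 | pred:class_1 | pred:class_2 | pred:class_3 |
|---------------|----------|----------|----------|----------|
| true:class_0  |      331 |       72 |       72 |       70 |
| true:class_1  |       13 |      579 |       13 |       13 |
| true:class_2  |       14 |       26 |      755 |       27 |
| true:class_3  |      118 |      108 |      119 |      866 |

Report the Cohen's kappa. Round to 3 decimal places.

Observed agreement pₒ = trace/N = 2531/3196 = 0.7919
Expected agreement pₑ = Σ (rowᵢ·colᵢ)/N² = (545·476 + 618·785 + 822·959 + 1211·976)/3196² = 0.2658
κ = (pₒ − pₑ)/(1 − pₑ) = (0.7919 − 0.2658)/(1 − 0.2658) = 0.717

0.717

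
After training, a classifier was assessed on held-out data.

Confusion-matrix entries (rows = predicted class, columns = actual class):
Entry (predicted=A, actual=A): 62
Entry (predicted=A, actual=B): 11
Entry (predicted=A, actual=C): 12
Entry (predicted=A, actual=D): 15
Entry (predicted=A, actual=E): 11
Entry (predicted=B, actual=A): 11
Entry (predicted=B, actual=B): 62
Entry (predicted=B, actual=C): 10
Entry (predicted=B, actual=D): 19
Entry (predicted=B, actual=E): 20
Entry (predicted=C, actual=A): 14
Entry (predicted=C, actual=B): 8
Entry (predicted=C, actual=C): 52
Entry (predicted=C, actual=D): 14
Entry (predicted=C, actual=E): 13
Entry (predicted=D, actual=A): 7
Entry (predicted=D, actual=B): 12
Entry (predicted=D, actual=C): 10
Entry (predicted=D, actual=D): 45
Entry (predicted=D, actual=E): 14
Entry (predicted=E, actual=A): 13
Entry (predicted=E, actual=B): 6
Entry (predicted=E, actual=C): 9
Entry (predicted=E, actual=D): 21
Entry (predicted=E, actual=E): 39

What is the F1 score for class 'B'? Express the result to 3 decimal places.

0.561

Take TP from the diagonal, FP from the rest of the 'B' prediction marginal, FN from the rest of the 'B' actual marginal.
F1 score = 2·TP/(2·TP+FP+FN).
B: TP=62, FP=11+10+19+20=60, FN=11+8+12+6=37 → 124/221 = 0.5611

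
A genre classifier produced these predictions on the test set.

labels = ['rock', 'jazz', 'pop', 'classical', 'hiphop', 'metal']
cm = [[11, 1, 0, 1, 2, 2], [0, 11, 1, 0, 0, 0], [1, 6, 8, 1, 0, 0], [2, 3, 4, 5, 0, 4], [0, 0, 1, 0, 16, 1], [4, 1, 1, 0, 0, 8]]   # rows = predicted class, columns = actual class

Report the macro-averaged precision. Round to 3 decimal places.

Per-class precision (TP/(TP+FP)):
  rock: TP=11, FP=1+0+1+2+2=6 → 11/17 = 0.6471
  jazz: TP=11, FP=0+1+0+0+0=1 → 11/12 = 0.9167
  pop: TP=8, FP=1+6+1+0+0=8 → 8/16 = 0.5000
  classical: TP=5, FP=2+3+4+0+4=13 → 5/18 = 0.2778
  hiphop: TP=16, FP=0+0+1+0+1=2 → 16/18 = 0.8889
  metal: TP=8, FP=4+1+1+0+0=6 → 8/14 = 0.5714
Macro-precision = mean = (0.6471 + 0.9167 + 0.5000 + 0.2778 + 0.8889 + 0.5714) / 6 = 0.634

0.634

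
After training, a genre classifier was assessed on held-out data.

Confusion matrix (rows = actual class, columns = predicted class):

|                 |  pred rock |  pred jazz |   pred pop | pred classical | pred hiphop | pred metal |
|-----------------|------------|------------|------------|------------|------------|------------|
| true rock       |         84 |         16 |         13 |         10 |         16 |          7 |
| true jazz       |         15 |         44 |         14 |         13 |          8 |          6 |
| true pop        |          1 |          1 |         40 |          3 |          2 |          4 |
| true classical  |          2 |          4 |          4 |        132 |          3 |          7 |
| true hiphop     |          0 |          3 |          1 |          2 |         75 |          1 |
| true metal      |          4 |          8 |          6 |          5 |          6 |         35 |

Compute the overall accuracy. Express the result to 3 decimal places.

0.689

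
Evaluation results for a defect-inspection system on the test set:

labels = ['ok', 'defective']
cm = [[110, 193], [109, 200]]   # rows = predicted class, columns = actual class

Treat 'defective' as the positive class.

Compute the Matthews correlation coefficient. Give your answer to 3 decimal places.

0.011

MCC = (TP·TN − FP·FN) / √((TP+FP)(TP+FN)(TN+FP)(TN+FN))
Numerator = 200·110 − 109·193 = 963
Denominator = √(309·393·219·303) = √8058195009 = 89767.4496
MCC = 963 / 89767.4496 = 0.011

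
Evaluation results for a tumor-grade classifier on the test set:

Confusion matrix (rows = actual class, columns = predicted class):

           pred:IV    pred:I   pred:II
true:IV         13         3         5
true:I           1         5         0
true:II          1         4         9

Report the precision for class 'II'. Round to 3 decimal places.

0.643

precision = TP/(TP+FP).
II: TP=9, FP=5+0=5 → 9/14 = 0.6429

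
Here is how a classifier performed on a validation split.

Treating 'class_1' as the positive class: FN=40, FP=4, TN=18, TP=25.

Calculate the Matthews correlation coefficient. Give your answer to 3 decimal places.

0.187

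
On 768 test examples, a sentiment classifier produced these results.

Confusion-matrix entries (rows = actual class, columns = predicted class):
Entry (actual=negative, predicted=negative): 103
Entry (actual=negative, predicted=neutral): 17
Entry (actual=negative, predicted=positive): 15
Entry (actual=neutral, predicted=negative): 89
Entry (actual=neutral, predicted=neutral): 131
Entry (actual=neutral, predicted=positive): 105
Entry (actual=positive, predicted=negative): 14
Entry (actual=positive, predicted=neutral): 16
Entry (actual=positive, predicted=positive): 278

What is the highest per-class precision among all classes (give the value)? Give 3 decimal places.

0.799

Per-class precision (TP/(TP+FP)):
  negative: TP=103, FP=89+14=103 → 103/206 = 0.5000
  neutral: TP=131, FP=17+16=33 → 131/164 = 0.7988
  positive: TP=278, FP=15+105=120 → 278/398 = 0.6985
Highest is class 'neutral' with precision = 0.799.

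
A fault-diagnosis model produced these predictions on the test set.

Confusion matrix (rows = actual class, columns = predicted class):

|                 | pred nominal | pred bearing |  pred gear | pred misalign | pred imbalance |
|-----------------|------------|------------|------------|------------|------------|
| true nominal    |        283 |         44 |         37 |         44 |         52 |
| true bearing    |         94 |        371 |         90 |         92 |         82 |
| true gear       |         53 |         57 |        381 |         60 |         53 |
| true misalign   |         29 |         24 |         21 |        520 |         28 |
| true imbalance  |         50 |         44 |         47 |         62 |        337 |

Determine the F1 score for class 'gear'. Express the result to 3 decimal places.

F1 score = 2·TP/(2·TP+FP+FN).
gear: TP=381, FP=37+90+21+47=195, FN=53+57+60+53=223 → 762/1180 = 0.6458

0.646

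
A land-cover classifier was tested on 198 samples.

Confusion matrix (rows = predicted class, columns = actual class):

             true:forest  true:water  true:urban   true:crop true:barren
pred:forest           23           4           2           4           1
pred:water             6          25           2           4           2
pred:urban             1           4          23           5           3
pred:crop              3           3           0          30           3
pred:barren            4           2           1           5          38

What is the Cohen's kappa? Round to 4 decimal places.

0.6260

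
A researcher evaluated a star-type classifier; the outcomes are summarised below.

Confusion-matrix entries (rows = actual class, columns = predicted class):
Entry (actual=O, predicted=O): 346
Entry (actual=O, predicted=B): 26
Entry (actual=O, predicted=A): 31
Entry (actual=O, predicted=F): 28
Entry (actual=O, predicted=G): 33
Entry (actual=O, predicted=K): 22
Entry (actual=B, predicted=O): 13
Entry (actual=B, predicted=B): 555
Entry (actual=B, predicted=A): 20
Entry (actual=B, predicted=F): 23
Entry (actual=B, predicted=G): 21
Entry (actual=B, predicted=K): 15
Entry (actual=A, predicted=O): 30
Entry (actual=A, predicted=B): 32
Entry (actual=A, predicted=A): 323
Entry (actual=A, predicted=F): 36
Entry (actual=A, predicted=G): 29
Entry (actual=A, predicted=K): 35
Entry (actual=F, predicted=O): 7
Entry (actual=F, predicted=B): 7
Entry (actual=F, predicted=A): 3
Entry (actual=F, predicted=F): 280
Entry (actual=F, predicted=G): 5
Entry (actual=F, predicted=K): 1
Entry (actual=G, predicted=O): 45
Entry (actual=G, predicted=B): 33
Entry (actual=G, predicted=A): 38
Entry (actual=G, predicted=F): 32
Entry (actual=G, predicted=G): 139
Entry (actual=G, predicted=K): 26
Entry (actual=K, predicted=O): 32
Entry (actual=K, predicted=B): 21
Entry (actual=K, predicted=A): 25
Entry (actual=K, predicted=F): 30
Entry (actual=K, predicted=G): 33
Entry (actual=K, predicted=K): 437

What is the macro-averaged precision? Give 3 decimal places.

0.715

Per-class precision (TP/(TP+FP)):
  O: TP=346, FP=13+30+7+45+32=127 → 346/473 = 0.7315
  B: TP=555, FP=26+32+7+33+21=119 → 555/674 = 0.8234
  A: TP=323, FP=31+20+3+38+25=117 → 323/440 = 0.7341
  F: TP=280, FP=28+23+36+32+30=149 → 280/429 = 0.6527
  G: TP=139, FP=33+21+29+5+33=121 → 139/260 = 0.5346
  K: TP=437, FP=22+15+35+1+26=99 → 437/536 = 0.8153
Macro-precision = mean = (0.7315 + 0.8234 + 0.7341 + 0.6527 + 0.5346 + 0.8153) / 6 = 0.715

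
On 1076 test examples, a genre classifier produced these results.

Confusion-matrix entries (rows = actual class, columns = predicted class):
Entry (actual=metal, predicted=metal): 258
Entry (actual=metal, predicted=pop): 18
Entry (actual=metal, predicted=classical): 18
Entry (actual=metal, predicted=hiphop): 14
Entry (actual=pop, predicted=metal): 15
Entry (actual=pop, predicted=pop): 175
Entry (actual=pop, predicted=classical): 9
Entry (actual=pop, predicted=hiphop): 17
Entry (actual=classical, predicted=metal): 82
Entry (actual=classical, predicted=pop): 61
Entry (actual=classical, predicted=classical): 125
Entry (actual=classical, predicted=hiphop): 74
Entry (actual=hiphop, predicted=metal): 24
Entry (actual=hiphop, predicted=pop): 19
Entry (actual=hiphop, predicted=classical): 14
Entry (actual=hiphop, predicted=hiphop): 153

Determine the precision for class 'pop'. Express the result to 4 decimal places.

One-vs-rest for 'pop': TP = diagonal; FP = other classes predicted 'pop'; FN = 'pop' predicted as other.
precision = TP/(TP+FP).
pop: TP=175, FP=18+61+19=98 → 175/273 = 0.64103

0.6410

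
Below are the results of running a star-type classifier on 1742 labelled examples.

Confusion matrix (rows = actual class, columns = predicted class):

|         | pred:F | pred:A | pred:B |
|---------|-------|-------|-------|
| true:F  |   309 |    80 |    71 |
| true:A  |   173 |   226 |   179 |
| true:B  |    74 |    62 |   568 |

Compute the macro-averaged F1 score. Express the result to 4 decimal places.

Per-class F1 score (2·TP/(2·TP+FP+FN)):
  F: TP=309, FP=173+74=247, FN=80+71=151 → 618/1016 = 0.60827
  A: TP=226, FP=80+62=142, FN=173+179=352 → 452/946 = 0.47780
  B: TP=568, FP=71+179=250, FN=74+62=136 → 1136/1522 = 0.74639
Macro-F1 score = mean = (0.60827 + 0.47780 + 0.74639) / 3 = 0.6108

0.6108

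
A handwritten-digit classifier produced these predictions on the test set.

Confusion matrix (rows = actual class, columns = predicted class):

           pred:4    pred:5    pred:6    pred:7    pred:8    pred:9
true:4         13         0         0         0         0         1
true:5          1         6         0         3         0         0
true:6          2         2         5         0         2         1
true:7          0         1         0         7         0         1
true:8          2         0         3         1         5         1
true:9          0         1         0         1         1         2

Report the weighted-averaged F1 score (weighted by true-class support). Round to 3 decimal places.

Per-class F1 score (2·TP/(2·TP+FP+FN)):
  4: TP=13, FP=1+2+0+2+0=5, FN=0+0+0+0+1=1 → 26/32 = 0.8125
  5: TP=6, FP=0+2+1+0+1=4, FN=1+0+3+0+0=4 → 12/20 = 0.6000
  6: TP=5, FP=0+0+0+3+0=3, FN=2+2+0+2+1=7 → 10/20 = 0.5000
  7: TP=7, FP=0+3+0+1+1=5, FN=0+1+0+0+1=2 → 14/21 = 0.6667
  8: TP=5, FP=0+0+2+0+1=3, FN=2+0+3+1+1=7 → 10/20 = 0.5000
  9: TP=2, FP=1+0+1+1+1=4, FN=0+1+0+1+1=3 → 4/11 = 0.3636
Weighted-F1 score = Σ (supportᵢ/N)·F1 scoreᵢ with N=62: (14/62)·0.8125 + (10/62)·0.6000 + (12/62)·0.5000 + (9/62)·0.6667 + (12/62)·0.5000 + (5/62)·0.3636 = 0.600

0.600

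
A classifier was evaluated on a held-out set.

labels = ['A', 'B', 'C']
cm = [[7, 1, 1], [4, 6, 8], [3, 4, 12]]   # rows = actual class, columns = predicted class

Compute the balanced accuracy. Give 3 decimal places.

0.581

Balanced accuracy = mean of per-class recall.
  A: recall = 7/9 = 0.7778
  B: recall = 6/18 = 0.3333
  C: recall = 12/19 = 0.6316
Mean = (0.7778 + 0.3333 + 0.6316) / 3 = 0.581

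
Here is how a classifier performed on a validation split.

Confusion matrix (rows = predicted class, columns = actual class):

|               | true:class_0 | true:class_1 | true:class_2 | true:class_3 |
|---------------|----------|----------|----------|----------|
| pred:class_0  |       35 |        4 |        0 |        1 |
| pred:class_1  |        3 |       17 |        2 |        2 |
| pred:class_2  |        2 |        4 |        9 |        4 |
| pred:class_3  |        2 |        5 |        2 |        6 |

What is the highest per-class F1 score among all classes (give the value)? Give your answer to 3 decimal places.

0.854

Per-class F1 score (2·TP/(2·TP+FP+FN)):
  class_0: TP=35, FP=4+0+1=5, FN=3+2+2=7 → 70/82 = 0.8537
  class_1: TP=17, FP=3+2+2=7, FN=4+4+5=13 → 34/54 = 0.6296
  class_2: TP=9, FP=2+4+4=10, FN=0+2+2=4 → 18/32 = 0.5625
  class_3: TP=6, FP=2+5+2=9, FN=1+2+4=7 → 12/28 = 0.4286
Highest is class 'class_0' with F1 score = 0.854.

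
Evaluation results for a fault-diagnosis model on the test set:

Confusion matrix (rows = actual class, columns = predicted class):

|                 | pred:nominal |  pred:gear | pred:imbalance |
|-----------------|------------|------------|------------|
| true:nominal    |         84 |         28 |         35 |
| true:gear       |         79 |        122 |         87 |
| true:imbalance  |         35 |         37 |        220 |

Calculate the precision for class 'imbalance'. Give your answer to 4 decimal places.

0.6433

precision = TP/(TP+FP).
imbalance: TP=220, FP=35+87=122 → 220/342 = 0.64327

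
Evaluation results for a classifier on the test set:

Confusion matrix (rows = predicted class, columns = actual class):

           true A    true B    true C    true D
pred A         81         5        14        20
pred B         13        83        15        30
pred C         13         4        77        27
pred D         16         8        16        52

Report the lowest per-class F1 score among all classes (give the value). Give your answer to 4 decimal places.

0.4706

Per-class F1 score (2·TP/(2·TP+FP+FN)):
  A: TP=81, FP=5+14+20=39, FN=13+13+16=42 → 162/243 = 0.66667
  B: TP=83, FP=13+15+30=58, FN=5+4+8=17 → 166/241 = 0.68880
  C: TP=77, FP=13+4+27=44, FN=14+15+16=45 → 154/243 = 0.63374
  D: TP=52, FP=16+8+16=40, FN=20+30+27=77 → 104/221 = 0.47059
Lowest is class 'D' with F1 score = 0.4706.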